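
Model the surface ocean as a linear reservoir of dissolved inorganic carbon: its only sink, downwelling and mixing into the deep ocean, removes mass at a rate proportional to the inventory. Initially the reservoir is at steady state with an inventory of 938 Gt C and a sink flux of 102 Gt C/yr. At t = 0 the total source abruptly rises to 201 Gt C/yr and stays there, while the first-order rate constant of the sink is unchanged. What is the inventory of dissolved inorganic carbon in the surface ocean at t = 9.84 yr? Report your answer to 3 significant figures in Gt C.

τ = M₀/F₀ = 938/102 = 9.196 yr; rate constant k = 1/τ.
New steady state M_∞ = F₁/k = F₁·τ = 201 × 9.196 = 1848.4 Gt C.
M(t) = M_∞ + (M₀ − M_∞)·e^(−t/τ); t/τ = 9.84/9.196 = 1.070, so e^(−t/τ) = 0.3430.
M(t) = 1848.4 − 910.4 × 0.3430 = 1536.1 Gt C.

1540 Gt C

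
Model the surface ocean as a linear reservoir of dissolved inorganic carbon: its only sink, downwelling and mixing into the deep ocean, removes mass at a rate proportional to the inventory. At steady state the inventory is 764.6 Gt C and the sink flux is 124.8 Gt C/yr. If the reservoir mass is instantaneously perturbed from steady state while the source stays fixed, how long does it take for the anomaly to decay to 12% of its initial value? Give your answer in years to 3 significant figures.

13.0 yr

For a linear reservoir the anomaly decays as exp(−t/τ) with τ = M/F = 764.6/124.8 = 6.127 yr.
exp(−t/τ) = 0.12 ⇒ t = −τ ln(0.12) = 6.127 × 2.120 = 12.99 yr.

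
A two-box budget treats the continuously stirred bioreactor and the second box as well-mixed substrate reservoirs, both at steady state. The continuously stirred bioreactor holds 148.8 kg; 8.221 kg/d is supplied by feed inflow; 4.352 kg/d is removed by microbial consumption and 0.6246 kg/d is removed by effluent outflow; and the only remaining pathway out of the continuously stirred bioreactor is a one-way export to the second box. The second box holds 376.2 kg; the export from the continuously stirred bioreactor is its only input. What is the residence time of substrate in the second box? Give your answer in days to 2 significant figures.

Balance the continuously stirred bioreactor: ΣF_in = 8.2210 kg/d.
Export to the second box = ΣF_in − (4.352 + 0.6246) = 3.2444 kg/d.
At steady state the output of the second box equals its input, 3.2444 kg/d.
τ = M / F = 376.2 / 3.2444 = 116.0 d.

120 d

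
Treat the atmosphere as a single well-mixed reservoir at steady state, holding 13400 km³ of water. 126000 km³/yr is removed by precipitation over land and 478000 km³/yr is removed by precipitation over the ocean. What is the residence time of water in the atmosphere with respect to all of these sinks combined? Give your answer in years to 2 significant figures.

Total removal flux = 126000 + 478000 = 604000 km³/yr.
τ = M / ΣF_out = 13400 / 604000 = 0.02219 yr.

0.022 yr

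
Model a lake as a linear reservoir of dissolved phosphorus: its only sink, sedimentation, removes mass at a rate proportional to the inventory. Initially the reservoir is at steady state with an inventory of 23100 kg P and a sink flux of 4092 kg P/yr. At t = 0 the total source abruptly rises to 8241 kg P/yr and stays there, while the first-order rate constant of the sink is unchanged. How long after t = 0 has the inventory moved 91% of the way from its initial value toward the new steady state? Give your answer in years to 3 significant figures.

13.6 yr

τ = M₀/F₀ = 23100/4092 = 5.645 yr.
The remaining gap fraction is e^(−t/τ); 91% covered ⇒ e^(−t/τ) = 0.0900.
t = −τ ln(0.0900) = 5.645 × 2.408 = 13.59 yr.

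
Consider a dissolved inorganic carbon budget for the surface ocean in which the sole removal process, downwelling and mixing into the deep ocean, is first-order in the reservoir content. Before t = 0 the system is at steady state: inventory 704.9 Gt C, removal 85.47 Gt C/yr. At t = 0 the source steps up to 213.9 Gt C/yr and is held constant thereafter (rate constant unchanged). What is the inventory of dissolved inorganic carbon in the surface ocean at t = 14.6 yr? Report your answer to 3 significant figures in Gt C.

The sink rate constant is k = F₀/M₀ = 85.47/704.9 = 0.1213 yr⁻¹.
Solving dM/dt = F₁ − kM with M(0) = M₀ gives M(t) = F₁/k + (M₀ − F₁/k)·e^(−kt).
F₁/k = 213.9/0.1213 = 1764.1 Gt C; kt = 0.1213 × 14.6 = 1.770, e^(−kt) = 0.1703.
M(14.6) = 1764.1 + (704.9 − 1764.1) × 0.1703 = 1764.1 − 180.4 = 1583.7 Gt C.

1580 Gt C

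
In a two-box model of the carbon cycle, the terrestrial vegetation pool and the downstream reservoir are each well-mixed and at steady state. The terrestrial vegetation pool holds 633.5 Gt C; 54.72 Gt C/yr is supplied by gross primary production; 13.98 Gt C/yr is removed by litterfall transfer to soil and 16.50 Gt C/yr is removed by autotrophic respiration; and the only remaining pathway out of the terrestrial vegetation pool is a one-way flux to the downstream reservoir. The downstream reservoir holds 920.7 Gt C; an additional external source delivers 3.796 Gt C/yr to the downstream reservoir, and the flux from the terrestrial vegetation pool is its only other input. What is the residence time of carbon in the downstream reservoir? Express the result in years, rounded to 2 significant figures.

33 yr

Balance the terrestrial vegetation pool: ΣF_in = 54.720 Gt C/yr.
Flux to the downstream reservoir = ΣF_in − (13.98 + 16.50) = 24.240 Gt C/yr.
Total input to the downstream reservoir = 24.240 + 3.796 = 28.036 Gt C/yr; at steady state this equals its total output.
τ = M / F = 920.7 / 28.036 = 32.84 yr.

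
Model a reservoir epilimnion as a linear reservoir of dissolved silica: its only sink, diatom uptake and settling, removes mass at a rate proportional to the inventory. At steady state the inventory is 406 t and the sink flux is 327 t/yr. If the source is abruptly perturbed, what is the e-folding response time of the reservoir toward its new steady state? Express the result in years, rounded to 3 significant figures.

1.24 yr

For a linear reservoir the response time equals the residence time τ = M/F.
τ = 406 / 327 = 1.242 yr.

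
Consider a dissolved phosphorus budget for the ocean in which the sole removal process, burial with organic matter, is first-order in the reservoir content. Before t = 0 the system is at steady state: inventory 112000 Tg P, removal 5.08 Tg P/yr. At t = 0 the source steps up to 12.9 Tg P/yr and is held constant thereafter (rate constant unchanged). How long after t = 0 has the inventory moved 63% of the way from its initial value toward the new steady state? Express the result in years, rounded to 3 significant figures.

21900 yr

τ = M₀/F₀ = 112000/5.08 = 22050 yr.
The remaining gap fraction is e^(−t/τ); 63% covered ⇒ e^(−t/τ) = 0.370.
t = −τ ln(0.370) = 22050 × 0.9943 = 21920 yr.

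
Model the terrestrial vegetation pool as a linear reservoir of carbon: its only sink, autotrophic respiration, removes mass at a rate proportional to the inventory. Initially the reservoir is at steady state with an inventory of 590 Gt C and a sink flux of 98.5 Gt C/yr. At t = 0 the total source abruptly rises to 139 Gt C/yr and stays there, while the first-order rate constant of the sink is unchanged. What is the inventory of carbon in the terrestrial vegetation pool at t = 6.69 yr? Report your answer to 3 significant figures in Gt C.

Residence time τ = M₀/F₀ = 5.990 yr. The eventual steady state is M_∞ = M₀·(F₁/F₀) = 590 × 139/98.5 = 832.59 Gt C.
The anomaly ΔM(t) = M(t) − M_∞ decays as ΔM₀·e^(−t/τ) with ΔM₀ = 590 − 832.59 = −242.6 Gt C.
At t = 6.69 yr, e^(−t/τ) = e^(−1.117) = 0.3273, so ΔM = −79.40 Gt C and M = 832.59 − 79.40 = 753.19 Gt C.

753 Gt C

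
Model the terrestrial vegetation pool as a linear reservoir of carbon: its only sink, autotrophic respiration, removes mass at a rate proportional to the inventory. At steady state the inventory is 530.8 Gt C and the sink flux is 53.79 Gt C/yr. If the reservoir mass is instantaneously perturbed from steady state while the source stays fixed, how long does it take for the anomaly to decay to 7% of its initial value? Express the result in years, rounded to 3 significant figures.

26.2 yr

For a linear reservoir the anomaly decays as exp(−t/τ) with τ = M/F = 530.8/53.79 = 9.868 yr.
exp(−t/τ) = 0.07 ⇒ t = −τ ln(0.07) = 9.868 × 2.659 = 26.24 yr.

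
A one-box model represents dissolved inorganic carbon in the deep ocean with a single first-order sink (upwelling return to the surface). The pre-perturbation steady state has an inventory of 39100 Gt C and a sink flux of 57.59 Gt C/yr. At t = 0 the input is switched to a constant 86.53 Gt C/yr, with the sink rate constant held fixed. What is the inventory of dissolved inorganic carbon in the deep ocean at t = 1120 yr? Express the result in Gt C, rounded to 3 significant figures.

55000 Gt C

The sink rate constant is k = F₀/M₀ = 57.59/39100 = 0.001473 yr⁻¹.
Solving dM/dt = F₁ − kM with M(0) = M₀ gives M(t) = F₁/k + (M₀ − F₁/k)·e^(−kt).
F₁/k = 86.53/0.001473 = 58748 Gt C; kt = 0.001473 × 1120 = 1.650, e^(−kt) = 0.1921.
M(1120) = 58748 + (39100 − 58748) × 0.1921 = 58748 − 3775 = 54974 Gt C.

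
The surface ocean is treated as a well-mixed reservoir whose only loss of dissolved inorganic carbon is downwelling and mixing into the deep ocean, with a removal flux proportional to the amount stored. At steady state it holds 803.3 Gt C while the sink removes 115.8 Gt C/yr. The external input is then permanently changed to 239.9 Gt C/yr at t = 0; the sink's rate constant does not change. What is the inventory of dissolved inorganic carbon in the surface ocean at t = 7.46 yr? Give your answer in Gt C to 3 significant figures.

Residence time τ = M₀/F₀ = 6.937 yr. The eventual steady state is M_∞ = M₀·(F₁/F₀) = 803.3 × 239.9/115.8 = 1664.2 Gt C.
The anomaly ΔM(t) = M(t) − M_∞ decays as ΔM₀·e^(−t/τ) with ΔM₀ = 803.3 − 1664.2 = −860.9 Gt C.
At t = 7.46 yr, e^(−t/τ) = e^(−1.075) = 0.3412, so ΔM = −293.7 Gt C and M = 1664.2 − 293.7 = 1370.5 Gt C.

1370 Gt C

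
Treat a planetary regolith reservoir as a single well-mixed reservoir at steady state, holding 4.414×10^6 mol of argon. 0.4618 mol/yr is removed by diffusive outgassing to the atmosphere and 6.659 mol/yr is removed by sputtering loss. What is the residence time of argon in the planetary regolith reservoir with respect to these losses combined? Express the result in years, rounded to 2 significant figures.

620000 yr

Total removal = 0.4618 + 6.659 = 7.1208 mol/yr.
τ = M / ΣF_out = 4.414×10^6 / 7.1208 = 619900 yr.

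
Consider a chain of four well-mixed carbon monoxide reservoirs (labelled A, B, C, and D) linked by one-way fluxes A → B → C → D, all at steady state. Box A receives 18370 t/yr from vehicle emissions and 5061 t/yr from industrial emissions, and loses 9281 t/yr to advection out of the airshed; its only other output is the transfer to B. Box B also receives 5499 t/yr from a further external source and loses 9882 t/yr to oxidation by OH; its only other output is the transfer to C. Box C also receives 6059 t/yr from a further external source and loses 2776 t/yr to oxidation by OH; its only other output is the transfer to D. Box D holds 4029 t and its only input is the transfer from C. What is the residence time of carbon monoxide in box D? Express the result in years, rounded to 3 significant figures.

0.309 yr

Box A: F(A→B) = (18370 + 5061) − 9281 = 14150 t/yr.
Box B: F(B→C) = (14150 + 5499) − 9882 = 9767.0 t/yr.
Box C: F(C→D) = (9767.0 + 6059) − 2776 = 13050 t/yr.
Box D throughput = its input = 13050 t/yr; τ = 4029 / 13050 = 0.3087 yr.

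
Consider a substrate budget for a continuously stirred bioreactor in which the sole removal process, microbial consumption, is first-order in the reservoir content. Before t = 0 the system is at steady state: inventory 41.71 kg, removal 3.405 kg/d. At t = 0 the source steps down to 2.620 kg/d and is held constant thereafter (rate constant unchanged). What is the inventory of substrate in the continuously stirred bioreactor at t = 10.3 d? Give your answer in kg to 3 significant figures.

τ = M₀/F₀ = 41.71/3.405 = 12.25 d; rate constant k = 1/τ.
New steady state M_∞ = F₁/k = F₁·τ = 2.620 × 12.25 = 32.094 kg.
M(t) = M_∞ + (M₀ − M_∞)·e^(−t/τ); t/τ = 10.3/12.25 = 0.8408, so e^(−t/τ) = 0.4313.
M(t) = 32.094 + 9.616 × 0.4313 = 36.242 kg.

36.2 kg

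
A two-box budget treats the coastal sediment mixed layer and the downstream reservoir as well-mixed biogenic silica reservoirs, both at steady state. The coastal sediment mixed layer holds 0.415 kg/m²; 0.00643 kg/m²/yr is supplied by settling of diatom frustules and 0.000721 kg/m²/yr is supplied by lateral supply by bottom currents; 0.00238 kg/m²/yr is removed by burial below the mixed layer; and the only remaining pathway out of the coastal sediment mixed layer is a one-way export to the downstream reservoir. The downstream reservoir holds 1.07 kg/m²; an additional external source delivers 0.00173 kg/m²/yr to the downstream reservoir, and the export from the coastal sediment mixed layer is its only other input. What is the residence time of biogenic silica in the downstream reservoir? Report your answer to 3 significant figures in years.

Balance the coastal sediment mixed layer: ΣF_in = 0.00643 + 0.000721 = 0.0071510 kg/m²/yr.
Export to the downstream reservoir = ΣF_in − (0.00238) = 0.0047710 kg/m²/yr.
Total input to the downstream reservoir = 0.0047710 + 0.00173 = 0.0065010 kg/m²/yr; at steady state this equals its total output.
τ = M / F = 1.07 / 0.0065010 = 164.6 yr.

165 yr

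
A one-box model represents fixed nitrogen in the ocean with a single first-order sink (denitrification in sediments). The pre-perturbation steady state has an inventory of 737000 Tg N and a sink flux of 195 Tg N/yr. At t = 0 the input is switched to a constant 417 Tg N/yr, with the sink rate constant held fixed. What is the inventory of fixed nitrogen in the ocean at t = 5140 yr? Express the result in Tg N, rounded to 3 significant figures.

1.36×10^6 Tg N

τ = M₀/F₀ = 737000/195 = 3779 yr; rate constant k = 1/τ.
New steady state M_∞ = F₁/k = F₁·τ = 417 × 3779 = 1.5760×10^6 Tg N.
M(t) = M_∞ + (M₀ − M_∞)·e^(−t/τ); t/τ = 5140/3779 = 1.360, so e^(−t/τ) = 0.2567.
M(t) = 1.5760×10^6 − 839000 × 0.2567 = 1.3607×10^6 Tg N.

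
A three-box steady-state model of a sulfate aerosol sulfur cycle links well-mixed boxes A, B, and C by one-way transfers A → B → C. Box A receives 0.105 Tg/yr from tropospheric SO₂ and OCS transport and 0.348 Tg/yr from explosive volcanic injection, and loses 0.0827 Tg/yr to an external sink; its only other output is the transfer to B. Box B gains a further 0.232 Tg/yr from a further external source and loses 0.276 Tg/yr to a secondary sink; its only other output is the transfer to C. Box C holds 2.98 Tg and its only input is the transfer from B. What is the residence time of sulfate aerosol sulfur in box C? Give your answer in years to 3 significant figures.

Box A: F(A→B) = (0.105 + 0.348) − 0.0827 = 0.37030 Tg/yr.
Box B: F(B→C) = (0.37030 + 0.232) − 0.276 = 0.32630 Tg/yr.
Box C throughput = its input = 0.32630 Tg/yr; τ = 2.98 / 0.32630 = 9.133 yr.

9.13 yr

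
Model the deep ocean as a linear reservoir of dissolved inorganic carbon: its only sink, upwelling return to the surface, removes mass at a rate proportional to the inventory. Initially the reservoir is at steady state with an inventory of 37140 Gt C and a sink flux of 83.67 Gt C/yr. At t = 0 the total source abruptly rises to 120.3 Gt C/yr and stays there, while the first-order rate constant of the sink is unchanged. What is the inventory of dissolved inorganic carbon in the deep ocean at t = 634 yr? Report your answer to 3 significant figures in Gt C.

49500 Gt C

Residence time τ = M₀/F₀ = 443.9 yr. The eventual steady state is M_∞ = M₀·(F₁/F₀) = 37140 × 120.3/83.67 = 53400 Gt C.
The anomaly ΔM(t) = M(t) − M_∞ decays as ΔM₀·e^(−t/τ) with ΔM₀ = 37140 − 53400 = −16260 Gt C.
At t = 634 yr, e^(−t/τ) = e^(−1.428) = 0.2397, so ΔM = −3898 Gt C and M = 53400 − 3898 = 49502 Gt C.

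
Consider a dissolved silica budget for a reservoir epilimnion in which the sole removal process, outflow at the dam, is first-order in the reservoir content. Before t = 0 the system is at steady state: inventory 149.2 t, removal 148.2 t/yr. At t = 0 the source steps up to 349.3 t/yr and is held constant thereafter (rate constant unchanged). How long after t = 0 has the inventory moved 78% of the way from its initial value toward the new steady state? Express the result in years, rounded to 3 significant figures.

τ = M₀/F₀ = 149.2/148.2 = 1.007 yr.
The remaining gap fraction is e^(−t/τ); 78% covered ⇒ e^(−t/τ) = 0.220.
t = −τ ln(0.220) = 1.007 × 1.514 = 1.524 yr.

1.52 yr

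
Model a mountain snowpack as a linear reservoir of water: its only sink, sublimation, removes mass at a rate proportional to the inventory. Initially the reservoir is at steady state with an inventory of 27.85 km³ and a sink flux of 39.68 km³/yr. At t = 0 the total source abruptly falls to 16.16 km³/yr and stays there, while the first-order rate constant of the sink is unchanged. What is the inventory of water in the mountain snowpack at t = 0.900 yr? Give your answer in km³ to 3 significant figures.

Residence time τ = M₀/F₀ = 0.7019 yr. The eventual steady state is M_∞ = M₀·(F₁/F₀) = 27.85 × 16.16/39.68 = 11.342 km³.
The anomaly ΔM(t) = M(t) − M_∞ decays as ΔM₀·e^(−t/τ) with ΔM₀ = 27.85 − 11.342 = 16.51 km³.
At t = 0.900 yr, e^(−t/τ) = e^(−1.282) = 0.2774, so ΔM = 4.579 km³ and M = 11.342 + 4.579 = 15.921 km³.

15.9 km³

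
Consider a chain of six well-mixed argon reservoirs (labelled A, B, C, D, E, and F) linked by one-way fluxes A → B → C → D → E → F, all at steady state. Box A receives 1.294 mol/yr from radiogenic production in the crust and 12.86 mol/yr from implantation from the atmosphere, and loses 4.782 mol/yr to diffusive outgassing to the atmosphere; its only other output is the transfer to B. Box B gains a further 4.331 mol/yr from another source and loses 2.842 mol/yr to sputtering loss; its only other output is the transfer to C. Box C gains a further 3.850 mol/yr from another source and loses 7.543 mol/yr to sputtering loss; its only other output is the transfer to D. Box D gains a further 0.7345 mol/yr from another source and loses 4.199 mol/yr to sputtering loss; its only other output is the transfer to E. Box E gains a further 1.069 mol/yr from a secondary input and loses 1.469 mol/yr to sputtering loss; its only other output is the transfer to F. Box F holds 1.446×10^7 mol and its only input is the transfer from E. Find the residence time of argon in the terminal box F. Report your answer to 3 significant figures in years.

Box A: F(A→B) = (1.294 + 12.86) − 4.782 = 9.3720 mol/yr.
Box B: F(B→C) = (9.3720 + 4.331) − 2.842 = 10.861 mol/yr.
Box C: F(C→D) = (10.861 + 3.850) − 7.543 = 7.1680 mol/yr.
Box D: F(D→E) = (7.1680 + 0.7345) − 4.199 = 3.7035 mol/yr.
Box E: F(E→F) = (3.7035 + 1.069) − 1.469 = 3.3035 mol/yr.
Box F throughput = its input = 3.3035 mol/yr; τ = 1.446×10^7 / 3.3035 = 4.377×10^6 yr.

4.38×10^6 yr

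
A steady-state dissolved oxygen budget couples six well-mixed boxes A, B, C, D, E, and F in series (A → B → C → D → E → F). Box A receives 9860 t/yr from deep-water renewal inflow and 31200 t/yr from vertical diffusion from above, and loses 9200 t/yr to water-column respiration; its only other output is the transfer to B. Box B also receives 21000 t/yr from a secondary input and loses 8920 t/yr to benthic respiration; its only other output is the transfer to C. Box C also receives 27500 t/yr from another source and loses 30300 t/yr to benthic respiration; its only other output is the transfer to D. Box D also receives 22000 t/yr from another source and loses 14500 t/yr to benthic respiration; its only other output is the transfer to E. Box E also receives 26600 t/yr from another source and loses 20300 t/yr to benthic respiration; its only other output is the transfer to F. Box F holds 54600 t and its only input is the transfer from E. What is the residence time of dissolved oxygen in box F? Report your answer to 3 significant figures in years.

Box A: F(A→B) = (9860 + 31200) − 9200 = 31860 t/yr.
Box B: F(B→C) = (31860 + 21000) − 8920 = 43940 t/yr.
Box C: F(C→D) = (43940 + 27500) − 30300 = 41140 t/yr.
Box D: F(D→E) = (41140 + 22000) − 14500 = 48640 t/yr.
Box E: F(E→F) = (48640 + 26600) − 20300 = 54940 t/yr.
Box F throughput = its input = 54940 t/yr; τ = 54600 / 54940 = 0.9938 yr.

0.994 yr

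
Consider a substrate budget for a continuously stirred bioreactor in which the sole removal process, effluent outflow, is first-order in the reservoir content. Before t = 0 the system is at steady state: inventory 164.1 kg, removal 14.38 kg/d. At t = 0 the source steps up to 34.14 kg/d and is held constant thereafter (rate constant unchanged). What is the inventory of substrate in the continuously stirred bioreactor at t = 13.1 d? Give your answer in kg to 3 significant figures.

τ = M₀/F₀ = 164.1/14.38 = 11.41 d; rate constant k = 1/τ.
New steady state M_∞ = F₁/k = F₁·τ = 34.14 × 11.41 = 389.59 kg.
M(t) = M_∞ + (M₀ − M_∞)·e^(−t/τ); t/τ = 13.1/11.41 = 1.148, so e^(−t/τ) = 0.3173.
M(t) = 389.59 − 225.5 × 0.3173 = 318.05 kg.

318 kg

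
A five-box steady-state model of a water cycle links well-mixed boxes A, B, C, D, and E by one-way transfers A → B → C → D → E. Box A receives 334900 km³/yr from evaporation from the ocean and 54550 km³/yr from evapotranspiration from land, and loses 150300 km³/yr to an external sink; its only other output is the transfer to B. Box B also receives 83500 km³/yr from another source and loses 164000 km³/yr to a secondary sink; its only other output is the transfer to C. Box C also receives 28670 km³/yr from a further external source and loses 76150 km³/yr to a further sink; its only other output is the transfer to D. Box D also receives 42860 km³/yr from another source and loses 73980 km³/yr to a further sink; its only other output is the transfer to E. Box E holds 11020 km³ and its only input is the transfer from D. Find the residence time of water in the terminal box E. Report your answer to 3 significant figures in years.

Box A: F(A→B) = (334900 + 54550) − 150300 = 239150 km³/yr.
Box B: F(B→C) = (239150 + 83500) − 164000 = 158650 km³/yr.
Box C: F(C→D) = (158650 + 28670) − 76150 = 111170 km³/yr.
Box D: F(D→E) = (111170 + 42860) − 73980 = 80050 km³/yr.
Box E throughput = its input = 80050 km³/yr; τ = 11020 / 80050 = 0.1377 yr.

0.138 yr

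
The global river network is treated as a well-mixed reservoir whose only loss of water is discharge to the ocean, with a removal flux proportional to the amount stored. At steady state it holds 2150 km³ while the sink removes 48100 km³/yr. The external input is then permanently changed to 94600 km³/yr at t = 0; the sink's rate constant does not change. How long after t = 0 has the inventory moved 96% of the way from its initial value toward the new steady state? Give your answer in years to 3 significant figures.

0.144 yr

τ = M₀/F₀ = 2150/48100 = 0.04470 yr.
The remaining gap fraction is e^(−t/τ); 96% covered ⇒ e^(−t/τ) = 0.0400.
t = −τ ln(0.0400) = 0.04470 × 3.219 = 0.1439 yr.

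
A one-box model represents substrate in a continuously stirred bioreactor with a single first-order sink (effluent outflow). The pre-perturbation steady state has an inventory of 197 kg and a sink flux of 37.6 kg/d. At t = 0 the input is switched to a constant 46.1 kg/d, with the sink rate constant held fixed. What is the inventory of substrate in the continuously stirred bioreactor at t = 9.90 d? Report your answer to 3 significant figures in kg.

235 kg

τ = M₀/F₀ = 197/37.6 = 5.239 d; rate constant k = 1/τ.
New steady state M_∞ = F₁/k = F₁·τ = 46.1 × 5.239 = 241.53 kg.
M(t) = M_∞ + (M₀ − M_∞)·e^(−t/τ); t/τ = 9.90/5.239 = 1.890, so e^(−t/τ) = 0.1511.
M(t) = 241.53 − 44.53 × 0.1511 = 234.80 kg.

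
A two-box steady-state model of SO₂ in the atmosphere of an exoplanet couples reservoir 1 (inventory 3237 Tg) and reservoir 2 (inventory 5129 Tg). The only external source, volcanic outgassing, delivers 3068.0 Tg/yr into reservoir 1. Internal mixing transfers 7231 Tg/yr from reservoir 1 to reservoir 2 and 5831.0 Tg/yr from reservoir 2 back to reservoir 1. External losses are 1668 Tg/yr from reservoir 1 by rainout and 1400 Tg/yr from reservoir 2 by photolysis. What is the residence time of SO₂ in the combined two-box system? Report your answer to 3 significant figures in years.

2.73 yr

For the system as a whole, the A↔B exchange is internal and contributes nothing to the throughput; only the external sinks remove mass.
M_total = 3237 + 5129 = 8366.0 Tg.
ΣF_external_out = 1668 + 1400 = 3068.0 Tg/yr.
τ = M_total / ΣF_ext = 8366.0 / 3068.0 = 2.727 yr.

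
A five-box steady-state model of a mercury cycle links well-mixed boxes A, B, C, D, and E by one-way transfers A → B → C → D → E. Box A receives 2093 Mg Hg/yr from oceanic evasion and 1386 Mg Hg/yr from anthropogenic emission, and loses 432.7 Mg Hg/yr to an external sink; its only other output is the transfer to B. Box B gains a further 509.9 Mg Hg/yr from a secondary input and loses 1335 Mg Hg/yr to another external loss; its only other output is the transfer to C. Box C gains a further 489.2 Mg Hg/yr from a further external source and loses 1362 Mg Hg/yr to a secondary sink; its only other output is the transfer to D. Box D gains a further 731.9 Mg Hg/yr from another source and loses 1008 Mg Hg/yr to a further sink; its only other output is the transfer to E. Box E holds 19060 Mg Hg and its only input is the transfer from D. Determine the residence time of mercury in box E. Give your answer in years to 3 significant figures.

Box A: F(A→B) = (2093 + 1386) − 432.7 = 3046.3 Mg Hg/yr.
Box B: F(B→C) = (3046.3 + 509.9) − 1335 = 2221.2 Mg Hg/yr.
Box C: F(C→D) = (2221.2 + 489.2) − 1362 = 1348.4 Mg Hg/yr.
Box D: F(D→E) = (1348.4 + 731.9) − 1008 = 1072.3 Mg Hg/yr.
Box E throughput = its input = 1072.3 Mg Hg/yr; τ = 19060 / 1072.3 = 17.77 yr.

17.8 yr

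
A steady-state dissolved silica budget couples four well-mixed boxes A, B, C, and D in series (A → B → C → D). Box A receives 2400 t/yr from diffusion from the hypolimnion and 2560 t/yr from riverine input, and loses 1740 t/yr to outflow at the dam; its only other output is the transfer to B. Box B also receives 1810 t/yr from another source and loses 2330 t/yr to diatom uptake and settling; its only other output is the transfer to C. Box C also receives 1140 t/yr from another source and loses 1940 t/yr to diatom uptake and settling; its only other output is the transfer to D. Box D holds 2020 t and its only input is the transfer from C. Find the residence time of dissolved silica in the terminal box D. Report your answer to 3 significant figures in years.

Box A: F(A→B) = (2400 + 2560) − 1740 = 3220.0 t/yr.
Box B: F(B→C) = (3220.0 + 1810) − 2330 = 2700.0 t/yr.
Box C: F(C→D) = (2700.0 + 1140) − 1940 = 1900.0 t/yr.
Box D throughput = its input = 1900.0 t/yr; τ = 2020 / 1900.0 = 1.063 yr.

1.06 yr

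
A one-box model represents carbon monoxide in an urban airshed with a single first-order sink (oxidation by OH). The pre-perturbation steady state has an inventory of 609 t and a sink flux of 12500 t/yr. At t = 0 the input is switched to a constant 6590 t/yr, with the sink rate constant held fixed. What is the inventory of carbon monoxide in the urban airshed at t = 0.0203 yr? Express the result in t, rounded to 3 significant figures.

Residence time τ = M₀/F₀ = 0.04872 yr. The eventual steady state is M_∞ = M₀·(F₁/F₀) = 609 × 6590/12500 = 321.06 t.
The anomaly ΔM(t) = M(t) − M_∞ decays as ΔM₀·e^(−t/τ) with ΔM₀ = 609 − 321.06 = 287.9 t.
At t = 0.0203 yr, e^(−t/τ) = e^(−0.4167) = 0.6592, so ΔM = 189.8 t and M = 321.06 + 189.8 = 510.88 t.

511 t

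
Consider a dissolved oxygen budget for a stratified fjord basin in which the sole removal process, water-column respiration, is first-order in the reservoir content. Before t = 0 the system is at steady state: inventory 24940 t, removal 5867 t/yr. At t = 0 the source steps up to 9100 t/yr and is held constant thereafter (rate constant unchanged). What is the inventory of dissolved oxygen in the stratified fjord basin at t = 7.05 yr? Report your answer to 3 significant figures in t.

τ = M₀/F₀ = 24940/5867 = 4.251 yr; rate constant k = 1/τ.
New steady state M_∞ = F₁/k = F₁·τ = 9100 × 4.251 = 38683 t.
M(t) = M_∞ + (M₀ − M_∞)·e^(−t/τ); t/τ = 7.05/4.251 = 1.658, so e^(−t/τ) = 0.1904.
M(t) = 38683 − 13740 × 0.1904 = 36066 t.

36100 t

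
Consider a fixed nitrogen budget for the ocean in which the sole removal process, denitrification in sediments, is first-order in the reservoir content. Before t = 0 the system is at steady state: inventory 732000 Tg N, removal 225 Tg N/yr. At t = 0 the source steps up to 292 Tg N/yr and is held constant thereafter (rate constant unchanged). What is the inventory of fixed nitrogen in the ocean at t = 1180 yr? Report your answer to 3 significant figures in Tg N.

798000 Tg N

Residence time τ = M₀/F₀ = 3253 yr. The eventual steady state is M_∞ = M₀·(F₁/F₀) = 732000 × 292/225 = 949970 Tg N.
The anomaly ΔM(t) = M(t) − M_∞ decays as ΔM₀·e^(−t/τ) with ΔM₀ = 732000 − 949970 = −218000 Tg N.
At t = 1180 yr, e^(−t/τ) = e^(−0.3627) = 0.6958, so ΔM = −151700 Tg N and M = 949970 − 151700 = 798310 Tg N.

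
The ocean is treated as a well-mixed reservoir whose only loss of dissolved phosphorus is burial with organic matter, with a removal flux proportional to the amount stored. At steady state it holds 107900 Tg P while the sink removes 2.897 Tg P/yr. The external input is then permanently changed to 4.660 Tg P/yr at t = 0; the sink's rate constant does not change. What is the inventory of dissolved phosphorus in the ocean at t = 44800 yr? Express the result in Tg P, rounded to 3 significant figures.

154000 Tg P

τ = M₀/F₀ = 107900/2.897 = 37250 yr; rate constant k = 1/τ.
New steady state M_∞ = F₁/k = F₁·τ = 4.660 × 37250 = 173560 Tg P.
M(t) = M_∞ + (M₀ − M_∞)·e^(−t/τ); t/τ = 44800/37250 = 1.203, so e^(−t/τ) = 0.3003.
M(t) = 173560 − 65660 × 0.3003 = 153840 Tg P.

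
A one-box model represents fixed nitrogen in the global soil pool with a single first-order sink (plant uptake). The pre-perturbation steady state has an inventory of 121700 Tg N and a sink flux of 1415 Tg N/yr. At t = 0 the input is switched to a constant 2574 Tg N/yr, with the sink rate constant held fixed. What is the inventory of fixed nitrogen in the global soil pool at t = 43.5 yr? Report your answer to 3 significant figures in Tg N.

161000 Tg N

Residence time τ = M₀/F₀ = 86.01 yr. The eventual steady state is M_∞ = M₀·(F₁/F₀) = 121700 × 2574/1415 = 221380 Tg N.
The anomaly ΔM(t) = M(t) − M_∞ decays as ΔM₀·e^(−t/τ) with ΔM₀ = 121700 − 221380 = −99680 Tg N.
At t = 43.5 yr, e^(−t/τ) = e^(−0.5058) = 0.6030, so ΔM = −60110 Tg N and M = 221380 − 60110 = 161270 Tg N.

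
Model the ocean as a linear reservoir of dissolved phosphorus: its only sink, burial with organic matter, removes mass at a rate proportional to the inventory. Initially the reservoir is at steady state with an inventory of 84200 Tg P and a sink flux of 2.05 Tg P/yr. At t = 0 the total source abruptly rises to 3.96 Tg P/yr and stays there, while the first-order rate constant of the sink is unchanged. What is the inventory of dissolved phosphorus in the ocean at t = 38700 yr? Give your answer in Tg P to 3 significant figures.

The sink rate constant is k = F₀/M₀ = 2.05/84200 = 2.435×10^-5 yr⁻¹.
Solving dM/dt = F₁ − kM with M(0) = M₀ gives M(t) = F₁/k + (M₀ − F₁/k)·e^(−kt).
F₁/k = 3.96/2.435×10^-5 = 162650 Tg P; kt = 2.435×10^-5 × 38700 = 0.9422, e^(−kt) = 0.3898.
M(38700) = 162650 + (84200 − 162650) × 0.3898 = 162650 − 30580 = 132070 Tg P.

132000 Tg P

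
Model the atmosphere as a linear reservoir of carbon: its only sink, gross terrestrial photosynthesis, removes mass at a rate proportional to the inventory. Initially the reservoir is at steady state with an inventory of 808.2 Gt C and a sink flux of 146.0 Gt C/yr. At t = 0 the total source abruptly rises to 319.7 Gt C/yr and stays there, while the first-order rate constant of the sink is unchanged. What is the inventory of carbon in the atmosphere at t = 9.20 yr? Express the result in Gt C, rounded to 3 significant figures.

τ = M₀/F₀ = 808.2/146.0 = 5.536 yr; rate constant k = 1/τ.
New steady state M_∞ = F₁/k = F₁·τ = 319.7 × 5.536 = 1769.7 Gt C.
M(t) = M_∞ + (M₀ − M_∞)·e^(−t/τ); t/τ = 9.20/5.536 = 1.662, so e^(−t/τ) = 0.1898.
M(t) = 1769.7 − 961.5 × 0.1898 = 1587.3 Gt C.

1590 Gt C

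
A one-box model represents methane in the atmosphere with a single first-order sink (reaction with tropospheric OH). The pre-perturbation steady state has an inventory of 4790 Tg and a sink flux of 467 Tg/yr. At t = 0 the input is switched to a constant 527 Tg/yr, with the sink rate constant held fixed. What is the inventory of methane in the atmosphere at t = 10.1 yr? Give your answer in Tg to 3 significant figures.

5180 Tg

Residence time τ = M₀/F₀ = 10.26 yr. The eventual steady state is M_∞ = M₀·(F₁/F₀) = 4790 × 527/467 = 5405.4 Tg.
The anomaly ΔM(t) = M(t) − M_∞ decays as ΔM₀·e^(−t/τ) with ΔM₀ = 4790 − 5405.4 = −615.4 Tg.
At t = 10.1 yr, e^(−t/τ) = e^(−0.9847) = 0.3736, so ΔM = −229.9 Tg and M = 5405.4 − 229.9 = 5175.5 Tg.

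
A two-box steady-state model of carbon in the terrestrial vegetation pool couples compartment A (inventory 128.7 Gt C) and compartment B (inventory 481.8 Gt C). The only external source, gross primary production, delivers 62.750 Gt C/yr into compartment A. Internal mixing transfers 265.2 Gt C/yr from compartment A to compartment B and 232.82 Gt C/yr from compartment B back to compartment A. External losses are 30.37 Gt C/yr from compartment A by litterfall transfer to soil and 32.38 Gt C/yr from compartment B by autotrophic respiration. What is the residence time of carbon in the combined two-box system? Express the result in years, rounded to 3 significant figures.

9.73 yr

For the system as a whole, the A↔B exchange is internal and contributes nothing to the throughput; only the external sinks remove mass.
M_total = 128.7 + 481.8 = 610.50 Gt C.
ΣF_external_out = 30.37 + 32.38 = 62.750 Gt C/yr.
τ = M_total / ΣF_ext = 610.50 / 62.750 = 9.729 yr.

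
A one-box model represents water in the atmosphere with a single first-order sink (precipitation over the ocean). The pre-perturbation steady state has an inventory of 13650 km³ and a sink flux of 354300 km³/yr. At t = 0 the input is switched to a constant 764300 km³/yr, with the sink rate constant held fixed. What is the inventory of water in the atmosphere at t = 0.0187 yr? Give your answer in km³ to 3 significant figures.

Residence time τ = M₀/F₀ = 0.03853 yr. The eventual steady state is M_∞ = M₀·(F₁/F₀) = 13650 × 764300/354300 = 29446 km³.
The anomaly ΔM(t) = M(t) − M_∞ decays as ΔM₀·e^(−t/τ) with ΔM₀ = 13650 − 29446 = −15800 km³.
At t = 0.0187 yr, e^(−t/τ) = e^(−0.4854) = 0.6155, so ΔM = −9722 km³ and M = 29446 − 9722 = 19724 km³.

19700 km³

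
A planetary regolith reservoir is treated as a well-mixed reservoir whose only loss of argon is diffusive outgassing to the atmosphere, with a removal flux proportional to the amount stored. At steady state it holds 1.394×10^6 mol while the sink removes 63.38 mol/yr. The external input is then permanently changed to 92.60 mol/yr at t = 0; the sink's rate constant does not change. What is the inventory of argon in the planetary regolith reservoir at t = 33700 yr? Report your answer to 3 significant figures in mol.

Residence time τ = M₀/F₀ = 21990 yr. The eventual steady state is M_∞ = M₀·(F₁/F₀) = 1.394×10^6 × 92.60/63.38 = 2.0367×10^6 mol.
The anomaly ΔM(t) = M(t) − M_∞ decays as ΔM₀·e^(−t/τ) with ΔM₀ = 1.394×10^6 − 2.0367×10^6 = −642700 mol.
At t = 33700 yr, e^(−t/τ) = e^(−1.532) = 0.2161, so ΔM = −138900 mol and M = 2.0367×10^6 − 138900 = 1.8978×10^6 mol.

1.90×10^6 mol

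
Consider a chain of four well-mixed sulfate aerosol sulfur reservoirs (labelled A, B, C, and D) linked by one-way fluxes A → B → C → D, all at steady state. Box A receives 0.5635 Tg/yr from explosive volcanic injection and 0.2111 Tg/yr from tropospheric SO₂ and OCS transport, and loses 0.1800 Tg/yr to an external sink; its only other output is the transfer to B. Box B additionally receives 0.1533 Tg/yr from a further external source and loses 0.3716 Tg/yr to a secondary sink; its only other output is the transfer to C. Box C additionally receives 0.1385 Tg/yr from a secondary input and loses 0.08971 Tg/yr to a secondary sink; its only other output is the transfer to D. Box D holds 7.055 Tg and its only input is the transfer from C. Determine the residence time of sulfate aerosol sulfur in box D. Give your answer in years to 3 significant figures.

16.6 yr

Box A: F(A→B) = (0.5635 + 0.2111) − 0.1800 = 0.59460 Tg/yr.
Box B: F(B→C) = (0.59460 + 0.1533) − 0.3716 = 0.37630 Tg/yr.
Box C: F(C→D) = (0.37630 + 0.1385) − 0.08971 = 0.42509 Tg/yr.
Box D throughput = its input = 0.42509 Tg/yr; τ = 7.055 / 0.42509 = 16.60 yr.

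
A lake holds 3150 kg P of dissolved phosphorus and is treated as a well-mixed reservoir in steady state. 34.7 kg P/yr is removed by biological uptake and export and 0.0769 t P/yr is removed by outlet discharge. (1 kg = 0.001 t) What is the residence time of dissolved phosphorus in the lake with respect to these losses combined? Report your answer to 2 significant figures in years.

28 yr

Convert the outlet discharge flux: 0.0769 t P/yr = 76.90 kg P/yr.
Total removal = 34.70 + 76.90 = 111.60 kg P/yr.
τ = M / ΣF_out = 3150 / 111.60 = 28.23 yr.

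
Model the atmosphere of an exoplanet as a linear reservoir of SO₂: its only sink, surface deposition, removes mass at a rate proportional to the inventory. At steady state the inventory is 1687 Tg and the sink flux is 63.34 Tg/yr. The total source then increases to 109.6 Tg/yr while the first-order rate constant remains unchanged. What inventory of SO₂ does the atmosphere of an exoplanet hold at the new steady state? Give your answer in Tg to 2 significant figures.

Rate constant k = F/M = 63.34 / 1687 = 0.03755 yr⁻¹.
At the new steady state, source = k·M_new ⇒ M_new = 109.6 / 0.03755 = 2919 Tg.
(Equivalently M_new = M × F_new/F_old = 1687 × 109.6/63.34.)

2900 Tg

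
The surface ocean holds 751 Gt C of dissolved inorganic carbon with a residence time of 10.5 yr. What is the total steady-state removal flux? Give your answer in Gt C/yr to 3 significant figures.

F = M / τ = 751 / 10.5 = 71.52 Gt C/yr.

71.5 Gt C/yr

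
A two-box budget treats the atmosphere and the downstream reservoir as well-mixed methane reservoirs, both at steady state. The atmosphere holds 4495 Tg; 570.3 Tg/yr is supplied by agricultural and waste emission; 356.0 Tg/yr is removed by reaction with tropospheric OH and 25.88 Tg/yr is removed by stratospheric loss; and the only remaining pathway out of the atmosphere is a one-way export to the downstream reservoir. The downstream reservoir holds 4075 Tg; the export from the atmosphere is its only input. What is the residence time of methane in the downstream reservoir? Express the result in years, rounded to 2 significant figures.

22 yr

Balance the atmosphere: ΣF_in = 570.30 Tg/yr.
Export to the downstream reservoir = ΣF_in − (356.0 + 25.88) = 188.42 Tg/yr.
At steady state the output of the downstream reservoir equals its input, 188.42 Tg/yr.
τ = M / F = 4075 / 188.42 = 21.63 yr.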